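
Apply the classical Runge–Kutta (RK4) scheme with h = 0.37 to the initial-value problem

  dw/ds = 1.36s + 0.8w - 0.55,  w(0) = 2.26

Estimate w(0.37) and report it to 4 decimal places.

RK4: k1 = f(s_n, w_n); k2 = f(s_n + h/2, w_n + (h/2)·k1); k3 = f(s_n + h/2, w_n + (h/2)·k2); k4 = f(s_n + h, w_n + h·k3); w_{n+1} = w_n + (h/6)·(k1 + 2k2 + 2k3 + k4).
s=0.000000, w=2.260000:
  k1 = f(0.000000, 2.260000) = 1.258000
  k2 = f(0.185000, 2.492730) = 1.695784
  k3 = f(0.185000, 2.573720) = 1.760576
  k4 = f(0.370000, 2.911413) = 2.282331
  w ← 2.260000 + (0.37/6)·(k1 + 2k2 + 2k3 + k4) = 2.904605
w(0.37) ≈ 2.9046

2.9046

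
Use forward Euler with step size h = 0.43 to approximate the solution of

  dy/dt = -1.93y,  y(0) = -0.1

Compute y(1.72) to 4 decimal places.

-0.0001

Euler: y_{n+1} = y_n + h·f(t_n, y_n).
t=0.000000, y=-0.100000: f=0.193000 → y ← -0.100000 + 0.43·0.193000 = -0.017010
t=0.430000, y=-0.017010: f=0.032829 → y ← -0.017010 + 0.43·0.032829 = -0.002893
t=0.860000, y=-0.002893: f=0.005584 → y ← -0.002893 + 0.43·0.005584 = -0.000492
t=1.290000, y=-0.000492: f=0.000950 → y ← -0.000492 + 0.43·0.000950 = -0.000084
y(1.72) ≈ -0.0001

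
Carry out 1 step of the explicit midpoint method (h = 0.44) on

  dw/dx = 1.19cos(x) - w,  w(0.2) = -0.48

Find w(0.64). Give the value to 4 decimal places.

Midpoint: k1 = f(x_n, w_n); k2 = f(x_n + h/2, w_n + (h/2)·k1); w_{n+1} = w_n + h·k2.
x=0.200000, w=-0.480000:
  k1 = f(0.200000, -0.480000) = 1.646279
  k2 = f(0.420000, -0.117819) = 1.204394
  w ← -0.480000 + 0.44·1.204394 = 0.049934
w(0.64) ≈ 0.0499

0.0499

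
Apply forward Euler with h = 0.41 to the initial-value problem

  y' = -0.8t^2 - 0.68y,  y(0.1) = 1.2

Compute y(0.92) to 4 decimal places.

Euler: y_{n+1} = y_n + h·f(t_n, y_n).
t=0.100000, y=1.200000: f=-0.824000 → y ← 1.200000 + 0.41·(-0.824000) = 0.862160
t=0.510000, y=0.862160: f=-0.794349 → y ← 0.862160 + 0.41·(-0.794349) = 0.536477
y(0.92) ≈ 0.5365

0.5365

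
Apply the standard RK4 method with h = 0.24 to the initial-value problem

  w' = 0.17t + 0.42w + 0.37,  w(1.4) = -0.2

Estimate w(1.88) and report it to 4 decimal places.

RK4: k1 = f(t_n, w_n); k2 = f(t_n + h/2, w_n + (h/2)·k1); k3 = f(t_n + h/2, w_n + (h/2)·k2); k4 = f(t_n + h, w_n + h·k3); w_{n+1} = w_n + (h/6)·(k1 + 2k2 + 2k3 + k4).
t=1.400000, w=-0.200000:
  k1 = f(1.400000, -0.200000) = 0.524000
  k2 = f(1.520000, -0.137120) = 0.570810
  k3 = f(1.520000, -0.131503) = 0.573169
  k4 = f(1.640000, -0.062439) = 0.622575
  w ← -0.200000 + (0.24/6)·(k1 + 2k2 + 2k3 + k4) = -0.062619
t=1.640000, w=-0.062619:
  k1 = f(1.640000, -0.062619) = 0.622500
  k2 = f(1.760000, 0.012081) = 0.674274
  k3 = f(1.760000, 0.018294) = 0.676884
  k4 = f(1.880000, 0.099833) = 0.731530
  w ← -0.062619 + (0.24/6)·(k1 + 2k2 + 2k3 + k4) = 0.099635
w(1.88) ≈ 0.0996

0.0996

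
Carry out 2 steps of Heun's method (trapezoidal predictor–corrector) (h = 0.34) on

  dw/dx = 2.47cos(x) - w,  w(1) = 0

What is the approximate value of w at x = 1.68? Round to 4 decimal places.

0.1941

Heun: k1 = f(x_n, w_n); k2 = f(x_n + h, w_n + h·k1); w_{n+1} = w_n + (h/2)·(k1 + k2).
x=1.000000, w=0.000000:
  k1 = f(1.000000, 0.000000) = 1.334547
  k2 = f(1.340000, 0.453746) = 0.111274
  w ← 0.000000 + (0.34/2)·(1.334547 + 0.111274) = 0.245789
x=1.340000, w=0.245789:
  k1 = f(1.340000, 0.245789) = 0.319230
  k2 = f(1.680000, 0.354328) = -0.623525
  w ← 0.245789 + (0.34/2)·(0.319230 + (-0.623525)) = 0.194059
w(1.68) ≈ 0.1941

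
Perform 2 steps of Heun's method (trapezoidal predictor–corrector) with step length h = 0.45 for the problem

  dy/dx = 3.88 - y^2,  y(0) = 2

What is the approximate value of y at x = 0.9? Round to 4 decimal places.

1.9891

Heun: k1 = f(x_n, y_n); k2 = f(x_n + h, y_n + h·k1); y_{n+1} = y_n + (h/2)·(k1 + k2).
x=0.000000, y=2.000000:
  k1 = f(0.000000, 2.000000) = -0.120000
  k2 = f(0.450000, 1.946000) = 0.093084
  y ← 2.000000 + (0.45/2)·(-0.120000 + 0.093084) = 1.993944
x=0.450000, y=1.993944:
  k1 = f(0.450000, 1.993944) = -0.095812
  k2 = f(0.900000, 1.950828) = 0.074269
  y ← 1.993944 + (0.45/2)·(-0.095812 + 0.074269) = 1.989097
y(0.9) ≈ 1.9891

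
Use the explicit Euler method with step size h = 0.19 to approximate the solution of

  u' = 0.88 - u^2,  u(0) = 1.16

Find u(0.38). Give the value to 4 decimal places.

1.0206

Euler: u_{n+1} = u_n + h·f(t_n, u_n).
t=0.000000, u=1.160000: f=-0.465600 → u ← 1.160000 + 0.19·(-0.465600) = 1.071536
t=0.190000, u=1.071536: f=-0.268189 → u ← 1.071536 + 0.19·(-0.268189) = 1.020580
u(0.38) ≈ 1.0206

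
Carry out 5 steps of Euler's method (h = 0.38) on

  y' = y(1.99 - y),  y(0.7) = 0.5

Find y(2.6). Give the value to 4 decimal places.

Euler: y_{n+1} = y_n + h·f(s_n, y_n).
s=0.700000, y=0.500000: f=0.745000 → y ← 0.500000 + 0.38·0.745000 = 0.783100
s=1.080000, y=0.783100: f=0.945123 → y ← 0.783100 + 0.38·0.945123 = 1.142247
s=1.460000, y=1.142247: f=0.968343 → y ← 1.142247 + 0.38·0.968343 = 1.510217
s=1.840000, y=1.510217: f=0.724576 → y ← 1.510217 + 0.38·0.724576 = 1.785556
s=2.220000, y=1.785556: f=0.365046 → y ← 1.785556 + 0.38·0.365046 = 1.924274
y(2.6) ≈ 1.9243

1.9243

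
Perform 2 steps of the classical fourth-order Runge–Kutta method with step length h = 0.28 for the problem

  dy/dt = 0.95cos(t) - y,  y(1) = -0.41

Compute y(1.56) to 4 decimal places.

-0.1290

RK4: k1 = f(t_n, y_n); k2 = f(t_n + h/2, y_n + (h/2)·k1); k3 = f(t_n + h/2, y_n + (h/2)·k2); k4 = f(t_n + h, y_n + h·k3); y_{n+1} = y_n + (h/6)·(k1 + 2k2 + 2k3 + k4).
t=1.000000, y=-0.410000:
  k1 = f(1.000000, -0.410000) = 0.923287
  k2 = f(1.140000, -0.280740) = 0.677455
  k3 = f(1.140000, -0.315156) = 0.711871
  k4 = f(1.280000, -0.210676) = 0.483056
  y ← -0.410000 + (0.28/6)·(k1 + 2k2 + 2k3 + k4) = -0.214700
t=1.280000, y=-0.214700:
  k1 = f(1.280000, -0.214700) = 0.487080
  k2 = f(1.420000, -0.146509) = 0.289223
  k3 = f(1.420000, -0.174209) = 0.316923
  k4 = f(1.560000, -0.125962) = 0.136218
  y ← -0.214700 + (0.28/6)·(k1 + 2k2 + 2k3 + k4) = -0.129039
y(1.56) ≈ -0.1290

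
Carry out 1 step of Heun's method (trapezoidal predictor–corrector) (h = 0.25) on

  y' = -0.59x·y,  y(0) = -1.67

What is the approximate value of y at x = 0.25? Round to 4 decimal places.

-1.6392

Heun: k1 = f(x_n, y_n); k2 = f(x_n + h, y_n + h·k1); y_{n+1} = y_n + (h/2)·(k1 + k2).
x=0.000000, y=-1.670000:
  k1 = f(0.000000, -1.670000) = 0.000000
  k2 = f(0.250000, -1.670000) = 0.246325
  y ← -1.670000 + (0.25/2)·(0.000000 + 0.246325) = -1.639209
y(0.25) ≈ -1.6392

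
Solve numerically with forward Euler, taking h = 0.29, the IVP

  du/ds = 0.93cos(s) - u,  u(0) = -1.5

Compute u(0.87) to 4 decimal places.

0.0082

Euler: u_{n+1} = u_n + h·f(s_n, u_n).
s=0.000000, u=-1.500000: f=2.430000 → u ← -1.500000 + 0.29·2.430000 = -0.795300
s=0.290000, u=-0.795300: f=1.686467 → u ← -0.795300 + 0.29·1.686467 = -0.306225
s=0.580000, u=-0.306225: f=1.084135 → u ← -0.306225 + 0.29·1.084135 = 0.008174
u(0.87) ≈ 0.0082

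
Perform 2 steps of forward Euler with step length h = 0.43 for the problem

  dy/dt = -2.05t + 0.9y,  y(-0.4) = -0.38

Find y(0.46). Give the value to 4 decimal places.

-0.2684

Euler: y_{n+1} = y_n + h·f(t_n, y_n).
t=-0.400000, y=-0.380000: f=0.478000 → y ← -0.380000 + 0.43·0.478000 = -0.174460
t=0.030000, y=-0.174460: f=-0.218514 → y ← -0.174460 + 0.43·(-0.218514) = -0.268421
y(0.46) ≈ -0.2684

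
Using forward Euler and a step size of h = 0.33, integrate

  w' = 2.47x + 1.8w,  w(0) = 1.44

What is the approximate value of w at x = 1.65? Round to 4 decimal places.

19.6370

Euler: w_{n+1} = w_n + h·f(x_n, w_n).
x=0.000000, w=1.440000: f=2.592000 → w ← 1.440000 + 0.33·2.592000 = 2.295360
x=0.330000, w=2.295360: f=4.946748 → w ← 2.295360 + 0.33·4.946748 = 3.927787
x=0.660000, w=3.927787: f=8.700216 → w ← 3.927787 + 0.33·8.700216 = 6.798858
x=0.990000, w=6.798858: f=14.683245 → w ← 6.798858 + 0.33·14.683245 = 11.644329
x=1.320000, w=11.644329: f=24.220192 → w ← 11.644329 + 0.33·24.220192 = 19.636992
w(1.65) ≈ 19.6370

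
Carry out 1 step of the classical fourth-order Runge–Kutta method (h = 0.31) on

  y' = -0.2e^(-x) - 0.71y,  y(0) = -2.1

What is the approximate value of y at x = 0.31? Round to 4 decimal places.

-1.7327

RK4: k1 = f(x_n, y_n); k2 = f(x_n + h/2, y_n + (h/2)·k1); k3 = f(x_n + h/2, y_n + (h/2)·k2); k4 = f(x_n + h, y_n + h·k3); y_{n+1} = y_n + (h/6)·(k1 + 2k2 + 2k3 + k4).
x=0.000000, y=-2.100000:
  k1 = f(0.000000, -2.100000) = 1.291000
  k2 = f(0.155000, -1.899895) = 1.177642
  k3 = f(0.155000, -1.917465) = 1.190117
  k4 = f(0.310000, -1.731064) = 1.082366
  y ← -2.100000 + (0.31/6)·(k1 + 2k2 + 2k3 + k4) = -1.732708
y(0.31) ≈ -1.7327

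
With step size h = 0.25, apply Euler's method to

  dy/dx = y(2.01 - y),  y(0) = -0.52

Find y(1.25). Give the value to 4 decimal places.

Euler: y_{n+1} = y_n + h·f(x_n, y_n).
x=0.000000, y=-0.520000: f=-1.315600 → y ← -0.520000 + 0.25·(-1.315600) = -0.848900
x=0.250000, y=-0.848900: f=-2.426920 → y ← -0.848900 + 0.25·(-2.426920) = -1.455630
x=0.500000, y=-1.455630: f=-5.044675 → y ← -1.455630 + 0.25·(-5.044675) = -2.716799
x=0.750000, y=-2.716799: f=-12.841762 → y ← -2.716799 + 0.25·(-12.841762) = -5.927239
x=1.000000, y=-5.927239: f=-47.045917 → y ← -5.927239 + 0.25·(-47.045917) = -17.688719
y(1.25) ≈ -17.6887

-17.6887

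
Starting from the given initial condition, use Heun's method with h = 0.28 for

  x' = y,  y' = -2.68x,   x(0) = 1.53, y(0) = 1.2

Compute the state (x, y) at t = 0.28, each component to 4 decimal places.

1.7053, -0.0742

Heun on (x,y): k1 = f(t_n, state_n); k2 = f(t_n + h, state_n + h·k1); state_{n+1} = state_n + (h/2)·(k1 + k2).
0.000000: (1.530000, 1.200000)
  k1 = (1.200000, -4.100400)
  predictor → (1.866000, 0.051888)
  k2 = (0.051888, -5.000880)
  → (1.705264, -0.074179)
(x(0.28), y(0.28)) ≈ (1.7053, -0.0742)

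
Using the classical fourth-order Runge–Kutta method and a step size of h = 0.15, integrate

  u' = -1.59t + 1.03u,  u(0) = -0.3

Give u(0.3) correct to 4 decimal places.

RK4: k1 = f(t_n, u_n); k2 = f(t_n + h/2, u_n + (h/2)·k1); k3 = f(t_n + h/2, u_n + (h/2)·k2); k4 = f(t_n + h, u_n + h·k3); u_{n+1} = u_n + (h/6)·(k1 + 2k2 + 2k3 + k4).
t=0.000000, u=-0.300000:
  k1 = f(0.000000, -0.300000) = -0.309000
  k2 = f(0.075000, -0.323175) = -0.452120
  k3 = f(0.075000, -0.333909) = -0.463176
  k4 = f(0.150000, -0.369476) = -0.619061
  u ← -0.300000 + (0.15/6)·(k1 + 2k2 + 2k3 + k4) = -0.368966
t=0.150000, u=-0.368966:
  k1 = f(0.150000, -0.368966) = -0.618535
  k2 = f(0.225000, -0.415356) = -0.785567
  k3 = f(0.225000, -0.427884) = -0.798470
  k4 = f(0.300000, -0.488737) = -0.980399
  u ← -0.368966 + (0.15/6)·(k1 + 2k2 + 2k3 + k4) = -0.488142
u(0.3) ≈ -0.4881

-0.4881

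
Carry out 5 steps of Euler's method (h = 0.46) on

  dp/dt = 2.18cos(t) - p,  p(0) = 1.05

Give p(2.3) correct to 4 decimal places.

Euler: p_{n+1} = p_n + h·f(t_n, p_n).
t=0.000000, p=1.050000: f=1.130000 → p ← 1.050000 + 0.46·1.130000 = 1.569800
t=0.460000, p=1.569800: f=0.383594 → p ← 1.569800 + 0.46·0.383594 = 1.746253
t=0.920000, p=1.746253: f=-0.425566 → p ← 1.746253 + 0.46·(-0.425566) = 1.550493
t=1.380000, p=1.550493: f=-1.137076 → p ← 1.550493 + 0.46·(-1.137076) = 1.027438
t=1.840000, p=1.027438: f=-1.607239 → p ← 1.027438 + 0.46·(-1.607239) = 0.288108
p(2.3) ≈ 0.2881

0.2881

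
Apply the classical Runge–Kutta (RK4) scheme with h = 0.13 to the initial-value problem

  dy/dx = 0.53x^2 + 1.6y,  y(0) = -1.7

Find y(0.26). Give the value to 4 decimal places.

-2.5735

RK4: k1 = f(x_n, y_n); k2 = f(x_n + h/2, y_n + (h/2)·k1); k3 = f(x_n + h/2, y_n + (h/2)·k2); k4 = f(x_n + h, y_n + h·k3); y_{n+1} = y_n + (h/6)·(k1 + 2k2 + 2k3 + k4).
x=0.000000, y=-1.700000:
  k1 = f(0.000000, -1.700000) = -2.720000
  k2 = f(0.065000, -1.876800) = -3.000641
  k3 = f(0.065000, -1.895042) = -3.029827
  k4 = f(0.130000, -2.093878) = -3.341247
  y ← -1.700000 + (0.13/6)·(k1 + 2k2 + 2k3 + k4) = -2.092647
x=0.130000, y=-2.092647:
  k1 = f(0.130000, -2.092647) = -3.339279
  k2 = f(0.195000, -2.309700) = -3.675367
  k3 = f(0.195000, -2.331546) = -3.710321
  k4 = f(0.260000, -2.574989) = -4.084154
  y ← -2.092647 + (0.13/6)·(k1 + 2k2 + 2k3 + k4) = -2.573535
y(0.26) ≈ -2.5735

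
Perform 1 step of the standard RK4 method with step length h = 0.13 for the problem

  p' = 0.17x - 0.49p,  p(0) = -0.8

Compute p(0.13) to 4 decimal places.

RK4: k1 = f(x_n, p_n); k2 = f(x_n + h/2, p_n + (h/2)·k1); k3 = f(x_n + h/2, p_n + (h/2)·k2); k4 = f(x_n + h, p_n + h·k3); p_{n+1} = p_n + (h/6)·(k1 + 2k2 + 2k3 + k4).
x=0.000000, p=-0.800000:
  k1 = f(0.000000, -0.800000) = 0.392000
  k2 = f(0.065000, -0.774520) = 0.390565
  k3 = f(0.065000, -0.774613) = 0.390611
  k4 = f(0.130000, -0.749221) = 0.389218
  p ← -0.800000 + (0.13/6)·(k1 + 2k2 + 2k3 + k4) = -0.749223
p(0.13) ≈ -0.7492

-0.7492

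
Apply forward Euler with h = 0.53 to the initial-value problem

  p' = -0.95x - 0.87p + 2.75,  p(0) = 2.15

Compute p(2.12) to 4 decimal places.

1.9100

Euler: p_{n+1} = p_n + h·f(x_n, p_n).
x=0.000000, p=2.150000: f=0.879500 → p ← 2.150000 + 0.53·0.879500 = 2.616135
x=0.530000, p=2.616135: f=-0.029537 → p ← 2.616135 + 0.53·(-0.029537) = 2.600480
x=1.060000, p=2.600480: f=-0.519418 → p ← 2.600480 + 0.53·(-0.519418) = 2.325189
x=1.590000, p=2.325189: f=-0.783414 → p ← 2.325189 + 0.53·(-0.783414) = 1.909979
p(2.12) ≈ 1.9100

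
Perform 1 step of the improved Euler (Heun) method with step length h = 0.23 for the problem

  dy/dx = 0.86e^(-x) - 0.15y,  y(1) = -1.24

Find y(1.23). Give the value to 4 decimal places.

-1.1339

Heun: k1 = f(x_n, y_n); k2 = f(x_n + h, y_n + h·k1); y_{n+1} = y_n + (h/2)·(k1 + k2).
x=1.000000, y=-1.240000:
  k1 = f(1.000000, -1.240000) = 0.502376
  k2 = f(1.230000, -1.124453) = 0.420040
  y ← -1.240000 + (0.23/2)·(0.502376 + 0.420040) = -1.133922
y(1.23) ≈ -1.1339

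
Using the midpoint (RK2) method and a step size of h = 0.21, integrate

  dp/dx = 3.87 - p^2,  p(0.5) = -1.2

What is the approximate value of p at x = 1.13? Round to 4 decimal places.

0.9586

Midpoint: k1 = f(x_n, p_n); k2 = f(x_n + h/2, p_n + (h/2)·k1); p_{n+1} = p_n + h·k2.
x=0.500000, p=-1.200000:
  k1 = f(0.500000, -1.200000) = 2.430000
  k2 = f(0.605000, -0.944850) = 2.977258
  p ← -1.200000 + 0.21·2.977258 = -0.574776
x=0.710000, p=-0.574776:
  k1 = f(0.710000, -0.574776) = 3.539633
  k2 = f(0.815000, -0.203114) = 3.828745
  p ← -0.574776 + 0.21·3.828745 = 0.229261
x=0.920000, p=0.229261:
  k1 = f(0.920000, 0.229261) = 3.817440
  k2 = f(1.025000, 0.630092) = 3.472984
  p ← 0.229261 + 0.21·3.472984 = 0.958587
p(1.13) ≈ 0.9586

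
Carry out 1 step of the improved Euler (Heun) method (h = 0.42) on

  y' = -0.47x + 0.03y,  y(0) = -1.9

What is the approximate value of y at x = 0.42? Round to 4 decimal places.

-1.9655

Heun: k1 = f(x_n, y_n); k2 = f(x_n + h, y_n + h·k1); y_{n+1} = y_n + (h/2)·(k1 + k2).
x=0.000000, y=-1.900000:
  k1 = f(0.000000, -1.900000) = -0.057000
  k2 = f(0.420000, -1.923940) = -0.255118
  y ← -1.900000 + (0.42/2)·(-0.057000 + (-0.255118)) = -1.965545
y(0.42) ≈ -1.9655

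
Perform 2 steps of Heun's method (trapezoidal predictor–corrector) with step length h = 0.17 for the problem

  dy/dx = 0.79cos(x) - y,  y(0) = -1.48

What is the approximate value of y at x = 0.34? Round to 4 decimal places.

Heun: k1 = f(x_n, y_n); k2 = f(x_n + h, y_n + h·k1); y_{n+1} = y_n + (h/2)·(k1 + k2).
x=0.000000, y=-1.480000:
  k1 = f(0.000000, -1.480000) = 2.270000
  k2 = f(0.170000, -1.094100) = 1.872712
  y ← -1.480000 + (0.17/2)·(2.270000 + 1.872712) = -1.127869
x=0.170000, y=-1.127869:
  k1 = f(0.170000, -1.127869) = 1.906481
  k2 = f(0.340000, -0.803768) = 1.548544
  y ← -1.127869 + (0.17/2)·(1.906481 + 1.548544) = -0.834192
y(0.34) ≈ -0.8342

-0.8342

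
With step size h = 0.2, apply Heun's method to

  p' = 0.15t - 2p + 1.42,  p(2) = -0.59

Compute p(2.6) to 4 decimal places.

0.4234

Heun: k1 = f(t_n, p_n); k2 = f(t_n + h, p_n + h·k1); p_{n+1} = p_n + (h/2)·(k1 + k2).
t=2.000000, p=-0.590000:
  k1 = f(2.000000, -0.590000) = 2.900000
  k2 = f(2.200000, -0.010000) = 1.770000
  p ← -0.590000 + (0.2/2)·(2.900000 + 1.770000) = -0.123000
t=2.200000, p=-0.123000:
  k1 = f(2.200000, -0.123000) = 1.996000
  k2 = f(2.400000, 0.276200) = 1.227600
  p ← -0.123000 + (0.2/2)·(1.996000 + 1.227600) = 0.199360
t=2.400000, p=0.199360:
  k1 = f(2.400000, 0.199360) = 1.381280
  k2 = f(2.600000, 0.475616) = 0.858768
  p ← 0.199360 + (0.2/2)·(1.381280 + 0.858768) = 0.423365
p(2.6) ≈ 0.4234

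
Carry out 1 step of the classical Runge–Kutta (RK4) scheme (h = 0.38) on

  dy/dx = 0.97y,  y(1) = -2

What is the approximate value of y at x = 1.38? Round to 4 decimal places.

RK4: k1 = f(x_n, y_n); k2 = f(x_n + h/2, y_n + (h/2)·k1); k3 = f(x_n + h/2, y_n + (h/2)·k2); k4 = f(x_n + h, y_n + h·k3); y_{n+1} = y_n + (h/6)·(k1 + 2k2 + 2k3 + k4).
x=1.000000, y=-2.000000:
  k1 = f(1.000000, -2.000000) = -1.940000
  k2 = f(1.190000, -2.368600) = -2.297542
  k3 = f(1.190000, -2.436533) = -2.363437
  k4 = f(1.380000, -2.898106) = -2.811163
  y ← -2.000000 + (0.38/6)·(k1 + 2k2 + 2k3 + k4) = -2.891298
y(1.38) ≈ -2.8913

-2.8913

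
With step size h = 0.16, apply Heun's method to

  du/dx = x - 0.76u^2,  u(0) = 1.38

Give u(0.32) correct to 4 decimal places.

1.0813

Heun: k1 = f(x_n, u_n); k2 = f(x_n + h, u_n + h·k1); u_{n+1} = u_n + (h/2)·(k1 + k2).
x=0.000000, u=1.380000:
  k1 = f(0.000000, 1.380000) = -1.447344
  k2 = f(0.160000, 1.148425) = -0.842349
  u ← 1.380000 + (0.16/2)·(-1.447344 + (-0.842349)) = 1.196825
x=0.160000, u=1.196825:
  k1 = f(0.160000, 1.196825) = -0.928616
  k2 = f(0.320000, 1.048246) = -0.515103
  u ← 1.196825 + (0.16/2)·(-0.928616 + (-0.515103)) = 1.081327
u(0.32) ≈ 1.0813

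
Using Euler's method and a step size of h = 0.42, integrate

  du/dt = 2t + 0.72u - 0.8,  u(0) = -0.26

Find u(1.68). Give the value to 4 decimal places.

Euler: u_{n+1} = u_n + h·f(t_n, u_n).
t=0.000000, u=-0.260000: f=-0.987200 → u ← -0.260000 + 0.42·(-0.987200) = -0.674624
t=0.420000, u=-0.674624: f=-0.445729 → u ← -0.674624 + 0.42·(-0.445729) = -0.861830
t=0.840000, u=-0.861830: f=0.259482 → u ← -0.861830 + 0.42·0.259482 = -0.752848
t=1.260000, u=-0.752848: f=1.177950 → u ← -0.752848 + 0.42·1.177950 = -0.258109
u(1.68) ≈ -0.2581

-0.2581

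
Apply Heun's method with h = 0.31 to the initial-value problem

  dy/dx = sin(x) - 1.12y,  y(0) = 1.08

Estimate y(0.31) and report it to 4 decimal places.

Heun: k1 = f(x_n, y_n); k2 = f(x_n + h, y_n + h·k1); y_{n+1} = y_n + (h/2)·(k1 + k2).
x=0.000000, y=1.080000:
  k1 = f(0.000000, 1.080000) = -1.209600
  k2 = f(0.310000, 0.705024) = -0.484568
  y ← 1.080000 + (0.31/2)·(-1.209600 + (-0.484568)) = 0.817404
y(0.31) ≈ 0.8174

0.8174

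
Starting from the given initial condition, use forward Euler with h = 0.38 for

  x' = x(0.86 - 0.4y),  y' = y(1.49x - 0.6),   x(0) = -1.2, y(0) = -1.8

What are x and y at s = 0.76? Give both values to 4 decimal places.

Euler on (x,y): x_{n+1} = x_n + h·x', y_{n+1} = y_n + h·y'.
0.000000: (-1.200000, -1.800000); f=(-1.896000, 4.298400) → (-1.920480, -0.166608)
0.380000: (-1.920480, -0.166608); f=(-1.779600, 0.576716) → (-2.596728, 0.052544)
(x(0.76), y(0.76)) ≈ (-2.5967, 0.0525)

-2.5967, 0.0525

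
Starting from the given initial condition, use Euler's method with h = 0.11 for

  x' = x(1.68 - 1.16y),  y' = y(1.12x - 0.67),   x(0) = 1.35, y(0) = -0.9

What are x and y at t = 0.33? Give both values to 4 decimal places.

3.0533, -1.3588

Euler on (x,y): x_{n+1} = x_n + h·x', y_{n+1} = y_n + h·y'.
0.000000: (1.350000, -0.900000); f=(3.677400, -0.757800) → (1.754514, -0.983358)
0.110000: (1.754514, -0.983358); f=(4.948949, -1.273503) → (2.298898, -1.123443)
0.220000: (2.298898, -1.123443); f=(6.858061, -2.139897) → (3.053285, -1.358832)
(x(0.33), y(0.33)) ≈ (3.0533, -1.3588)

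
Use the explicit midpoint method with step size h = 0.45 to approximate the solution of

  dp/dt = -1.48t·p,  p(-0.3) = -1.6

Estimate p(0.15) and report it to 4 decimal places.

Midpoint: k1 = f(t_n, p_n); k2 = f(t_n + h/2, p_n + (h/2)·k1); p_{n+1} = p_n + h·k2.
t=-0.300000, p=-1.600000:
  k1 = f(-0.300000, -1.600000) = -0.710400
  k2 = f(-0.075000, -1.759840) = -0.195342
  p ← -1.600000 + 0.45·(-0.195342) = -1.687904
p(0.15) ≈ -1.6879

-1.6879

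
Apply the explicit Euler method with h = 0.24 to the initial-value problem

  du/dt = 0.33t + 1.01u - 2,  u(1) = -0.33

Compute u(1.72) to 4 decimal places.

Euler: u_{n+1} = u_n + h·f(t_n, u_n).
t=1.000000, u=-0.330000: f=-2.003300 → u ← -0.330000 + 0.24·(-2.003300) = -0.810792
t=1.240000, u=-0.810792: f=-2.409700 → u ← -0.810792 + 0.24·(-2.409700) = -1.389120
t=1.480000, u=-1.389120: f=-2.914611 → u ← -1.389120 + 0.24·(-2.914611) = -2.088627
u(1.72) ≈ -2.0886

-2.0886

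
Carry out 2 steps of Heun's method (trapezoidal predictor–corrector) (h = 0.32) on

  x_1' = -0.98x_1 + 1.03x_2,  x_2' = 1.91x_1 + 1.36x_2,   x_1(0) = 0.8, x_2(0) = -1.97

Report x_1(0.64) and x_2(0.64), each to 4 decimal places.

-0.9583, -4.4051

Heun on (x_1,x_2): k1 = f(x_n, state_n); k2 = f(x_n + h, state_n + h·k1); state_{n+1} = state_n + (h/2)·(k1 + k2).
0.000000: (0.800000, -1.970000)
  k1 = (-2.813100, -1.151200)
  predictor → (-0.100192, -2.338384)
  k2 = (-2.310347, -3.371569)
  → (-0.019752, -2.693643)
0.320000: (-0.019752, -2.693643)
  k1 = (-2.755096, -3.701080)
  predictor → (-0.901382, -3.877989)
  k2 = (-3.110974, -6.995705)
  → (-0.958323, -4.405129)
(x_1(0.64), x_2(0.64)) ≈ (-0.9583, -4.4051)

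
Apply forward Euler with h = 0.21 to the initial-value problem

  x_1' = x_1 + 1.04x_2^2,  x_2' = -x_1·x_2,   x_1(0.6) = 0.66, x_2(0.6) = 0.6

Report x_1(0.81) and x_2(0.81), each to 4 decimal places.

Euler on (x_1,x_2): x_1_{n+1} = x_1_n + h·x_1', x_2_{n+1} = x_2_n + h·x_2'.
0.600000: (0.660000, 0.600000); f=(1.034400, -0.396000) → (0.877224, 0.516840)
(x_1(0.81), x_2(0.81)) ≈ (0.8772, 0.5168)

0.8772, 0.5168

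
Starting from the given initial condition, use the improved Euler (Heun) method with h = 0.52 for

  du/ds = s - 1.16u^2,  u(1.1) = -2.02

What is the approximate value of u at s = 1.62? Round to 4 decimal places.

Heun: k1 = f(s_n, u_n); k2 = f(s_n + h, u_n + h·k1); u_{n+1} = u_n + (h/2)·(k1 + k2).
s=1.100000, u=-2.020000:
  k1 = f(1.100000, -2.020000) = -3.633264
  k2 = f(1.620000, -3.909297) = -16.107822
  u ← -2.020000 + (0.52/2)·(-3.633264 + (-16.107822)) = -7.152682
u(1.62) ≈ -7.1527

-7.1527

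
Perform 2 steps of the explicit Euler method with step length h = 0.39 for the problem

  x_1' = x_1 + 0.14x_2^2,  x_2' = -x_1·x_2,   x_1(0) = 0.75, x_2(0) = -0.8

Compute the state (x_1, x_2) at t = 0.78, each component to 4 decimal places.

1.5151, -0.3282

Euler on (x_1,x_2): x_1_{n+1} = x_1_n + h·x_1', x_2_{n+1} = x_2_n + h·x_2'.
0.000000: (0.750000, -0.800000); f=(0.839600, 0.600000) → (1.077444, -0.566000)
0.390000: (1.077444, -0.566000); f=(1.122294, 0.609833) → (1.515139, -0.328165)
(x_1(0.78), x_2(0.78)) ≈ (1.5151, -0.3282)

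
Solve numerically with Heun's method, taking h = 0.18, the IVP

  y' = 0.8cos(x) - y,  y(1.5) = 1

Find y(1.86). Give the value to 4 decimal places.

0.6692

Heun: k1 = f(x_n, y_n); k2 = f(x_n + h, y_n + h·k1); y_{n+1} = y_n + (h/2)·(k1 + k2).
x=1.500000, y=1.000000:
  k1 = f(1.500000, 1.000000) = -0.943410
  k2 = f(1.680000, 0.830186) = -0.917376
  y ← 1.000000 + (0.18/2)·(-0.943410 + (-0.917376)) = 0.832529
x=1.680000, y=0.832529:
  k1 = f(1.680000, 0.832529) = -0.919719
  k2 = f(1.860000, 0.666980) = -0.895131
  y ← 0.832529 + (0.18/2)·(-0.919719 + (-0.895131)) = 0.669193
y(1.86) ≈ 0.6692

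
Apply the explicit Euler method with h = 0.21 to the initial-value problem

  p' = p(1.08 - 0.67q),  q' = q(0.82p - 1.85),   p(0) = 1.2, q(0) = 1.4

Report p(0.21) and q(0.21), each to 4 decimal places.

1.2358, 1.1454

Euler on (p,q): p_{n+1} = p_n + h·p', q_{n+1} = q_n + h·q'.
0.000000: (1.200000, 1.400000); f=(0.170400, -1.212400) → (1.235784, 1.145396)
(p(0.21), q(0.21)) ≈ (1.2358, 1.1454)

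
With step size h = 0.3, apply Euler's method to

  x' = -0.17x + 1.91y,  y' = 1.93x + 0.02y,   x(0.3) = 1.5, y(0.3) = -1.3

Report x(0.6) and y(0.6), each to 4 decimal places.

0.6786, -0.4393

Euler on (x,y): x_{n+1} = x_n + h·x', y_{n+1} = y_n + h·y'.
0.300000: (1.500000, -1.300000); f=(-2.738000, 2.869000) → (0.678600, -0.439300)
(x(0.6), y(0.6)) ≈ (0.6786, -0.4393)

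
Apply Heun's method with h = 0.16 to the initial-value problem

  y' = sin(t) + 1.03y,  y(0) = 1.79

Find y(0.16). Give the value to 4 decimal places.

2.1220

Heun: k1 = f(t_n, y_n); k2 = f(t_n + h, y_n + h·k1); y_{n+1} = y_n + (h/2)·(k1 + k2).
t=0.000000, y=1.790000:
  k1 = f(0.000000, 1.790000) = 1.843700
  k2 = f(0.160000, 2.084992) = 2.306860
  y ← 1.790000 + (0.16/2)·(1.843700 + 2.306860) = 2.122045
y(0.16) ≈ 2.1220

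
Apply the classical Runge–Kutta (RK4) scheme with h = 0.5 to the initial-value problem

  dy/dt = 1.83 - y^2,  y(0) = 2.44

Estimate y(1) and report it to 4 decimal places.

1.4077

RK4: k1 = f(t_n, y_n); k2 = f(t_n + h/2, y_n + (h/2)·k1); k3 = f(t_n + h/2, y_n + (h/2)·k2); k4 = f(t_n + h, y_n + h·k3); y_{n+1} = y_n + (h/6)·(k1 + 2k2 + 2k3 + k4).
t=0.000000, y=2.440000:
  k1 = f(0.000000, 2.440000) = -4.123600
  k2 = f(0.250000, 1.409100) = -0.155563
  k3 = f(0.250000, 2.401109) = -3.935326
  k4 = f(0.500000, 0.472337) = 1.606898
  y ← 2.440000 + (0.5/6)·(k1 + 2k2 + 2k3 + k4) = 1.548460
t=0.500000, y=1.548460:
  k1 = f(0.500000, 1.548460) = -0.567728
  k2 = f(0.750000, 1.406528) = -0.148321
  k3 = f(0.750000, 1.511380) = -0.454269
  k4 = f(1.000000, 1.321326) = 0.084099
  y ← 1.548460 + (0.5/6)·(k1 + 2k2 + 2k3 + k4) = 1.407726
y(1) ≈ 1.4077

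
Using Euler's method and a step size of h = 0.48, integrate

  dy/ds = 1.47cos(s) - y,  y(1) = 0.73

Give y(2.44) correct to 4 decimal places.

-0.0287

Euler: y_{n+1} = y_n + h·f(s_n, y_n).
s=1.000000, y=0.730000: f=0.064244 → y ← 0.730000 + 0.48·0.064244 = 0.760837
s=1.480000, y=0.760837: f=-0.627550 → y ← 0.760837 + 0.48·(-0.627550) = 0.459613
s=1.960000, y=0.459613: f=-1.017407 → y ← 0.459613 + 0.48·(-1.017407) = -0.028742
y(2.44) ≈ -0.0287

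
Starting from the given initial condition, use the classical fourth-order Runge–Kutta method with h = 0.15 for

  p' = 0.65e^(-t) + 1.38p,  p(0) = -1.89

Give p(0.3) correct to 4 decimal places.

-2.6484

RK4: k1 = f(t_n, p_n); k2 = f(t_n + h/2, p_n + (h/2)·k1); k3 = f(t_n + h/2, p_n + (h/2)·k2); k4 = f(t_n + h, p_n + h·k3); p_{n+1} = p_n + (h/6)·(k1 + 2k2 + 2k3 + k4).
t=0.000000, p=-1.890000:
  k1 = f(0.000000, -1.890000) = -1.958200
  k2 = f(0.075000, -2.036865) = -2.207840
  k3 = f(0.075000, -2.055588) = -2.233678
  k4 = f(0.150000, -2.225052) = -2.511111
  p ← -1.890000 + (0.15/6)·(k1 + 2k2 + 2k3 + k4) = -2.223809
t=0.150000, p=-2.223809:
  k1 = f(0.150000, -2.223809) = -2.509396
  k2 = f(0.225000, -2.412013) = -2.809543
  k3 = f(0.225000, -2.434524) = -2.840608
  k4 = f(0.300000, -2.649900) = -3.175330
  p ← -2.223809 + (0.15/6)·(k1 + 2k2 + 2k3 + k4) = -2.648434
p(0.3) ≈ -2.6484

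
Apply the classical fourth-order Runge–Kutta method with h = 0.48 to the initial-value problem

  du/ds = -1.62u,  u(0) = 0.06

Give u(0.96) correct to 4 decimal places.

RK4: k1 = f(s_n, u_n); k2 = f(s_n + h/2, u_n + (h/2)·k1); k3 = f(s_n + h/2, u_n + (h/2)·k2); k4 = f(s_n + h, u_n + h·k3); u_{n+1} = u_n + (h/6)·(k1 + 2k2 + 2k3 + k4).
s=0.000000, u=0.060000:
  k1 = f(0.000000, 0.060000) = -0.097200
  k2 = f(0.240000, 0.036672) = -0.059409
  k3 = f(0.240000, 0.045742) = -0.074102
  k4 = f(0.480000, 0.024431) = -0.039578
  u ← 0.060000 + (0.48/6)·(k1 + 2k2 + 2k3 + k4) = 0.027696
s=0.480000, u=0.027696:
  k1 = f(0.480000, 0.027696) = -0.044868
  k2 = f(0.720000, 0.016928) = -0.027423
  k3 = f(0.720000, 0.021115) = -0.034205
  k4 = f(0.960000, 0.011277) = -0.018269
  u ← 0.027696 + (0.48/6)·(k1 + 2k2 + 2k3 + k4) = 0.012785
u(0.96) ≈ 0.0128

0.0128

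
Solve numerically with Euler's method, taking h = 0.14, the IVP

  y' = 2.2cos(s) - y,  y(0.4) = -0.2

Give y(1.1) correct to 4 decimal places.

Euler: y_{n+1} = y_n + h·f(s_n, y_n).
s=0.400000, y=-0.200000: f=2.226334 → y ← -0.200000 + 0.14·2.226334 = 0.111687
s=0.540000, y=0.111687: f=1.775272 → y ← 0.111687 + 0.14·1.775272 = 0.360225
s=0.680000, y=0.360225: f=1.350435 → y ← 0.360225 + 0.14·1.350435 = 0.549286
s=0.820000, y=0.549286: f=0.951601 → y ← 0.549286 + 0.14·0.951601 = 0.682510
s=0.960000, y=0.682510: f=0.579234 → y ← 0.682510 + 0.14·0.579234 = 0.763603
y(1.1) ≈ 0.7636

0.7636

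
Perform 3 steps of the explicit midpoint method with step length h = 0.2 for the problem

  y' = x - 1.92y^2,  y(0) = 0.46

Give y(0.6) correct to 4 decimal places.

0.4438

Midpoint: k1 = f(x_n, y_n); k2 = f(x_n + h/2, y_n + (h/2)·k1); y_{n+1} = y_n + h·k2.
x=0.000000, y=0.460000:
  k1 = f(0.000000, 0.460000) = -0.406272
  k2 = f(0.100000, 0.419373) = -0.237677
  y ← 0.460000 + 0.2·(-0.237677) = 0.412465
x=0.200000, y=0.412465:
  k1 = f(0.200000, 0.412465) = -0.126644
  k2 = f(0.300000, 0.399800) = -0.006893
  y ← 0.412465 + 0.2·(-0.006893) = 0.411086
x=0.400000, y=0.411086:
  k1 = f(0.400000, 0.411086) = 0.075536
  k2 = f(0.500000, 0.418640) = 0.163503
  y ← 0.411086 + 0.2·0.163503 = 0.443786
y(0.6) ≈ 0.4438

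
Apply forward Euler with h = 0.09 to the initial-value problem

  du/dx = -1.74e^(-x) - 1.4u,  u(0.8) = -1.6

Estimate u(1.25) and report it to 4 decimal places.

-1.0409

Euler: u_{n+1} = u_n + h·f(x_n, u_n).
x=0.800000, u=-1.600000: f=1.458168 → u ← -1.600000 + 0.09·1.458168 = -1.468765
x=0.890000, u=-1.468765: f=1.341730 → u ← -1.468765 + 0.09·1.341730 = -1.348009
x=0.980000, u=-1.348009: f=1.234172 → u ← -1.348009 + 0.09·1.234172 = -1.236934
x=1.070000, u=-1.236934: f=1.134872 → u ← -1.236934 + 0.09·1.134872 = -1.134795
x=1.160000, u=-1.134795: f=1.043247 → u ← -1.134795 + 0.09·1.043247 = -1.040903
u(1.25) ≈ -1.0409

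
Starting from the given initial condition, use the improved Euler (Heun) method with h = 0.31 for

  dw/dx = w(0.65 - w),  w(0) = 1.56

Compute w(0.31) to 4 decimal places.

1.2584

Heun: k1 = f(x_n, w_n); k2 = f(x_n + h, w_n + h·k1); w_{n+1} = w_n + (h/2)·(k1 + k2).
x=0.000000, w=1.560000:
  k1 = f(0.000000, 1.560000) = -1.419600
  k2 = f(0.310000, 1.119924) = -0.526279
  w ← 1.560000 + (0.31/2)·(-1.419600 + (-0.526279)) = 1.258389
w(0.31) ≈ 1.2584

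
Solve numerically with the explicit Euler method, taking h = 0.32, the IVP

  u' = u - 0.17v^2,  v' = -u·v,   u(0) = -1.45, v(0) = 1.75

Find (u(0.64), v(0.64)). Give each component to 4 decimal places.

-3.1035, 4.2678

Euler on (u,v): u_{n+1} = u_n + h·u', v_{n+1} = v_n + h·v'.
0.000000: (-1.450000, 1.750000); f=(-1.970625, 2.537500) → (-2.080600, 2.562000)
0.320000: (-2.080600, 2.562000); f=(-3.196453, 5.330497) → (-3.103465, 4.267759)
(u(0.64), v(0.64)) ≈ (-3.1035, 4.2678)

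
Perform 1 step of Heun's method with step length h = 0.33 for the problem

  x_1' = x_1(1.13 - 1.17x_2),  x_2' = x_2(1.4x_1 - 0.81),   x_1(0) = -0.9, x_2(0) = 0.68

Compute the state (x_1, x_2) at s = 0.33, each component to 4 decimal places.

Heun on (x_1,x_2): k1 = f(s_n, state_n); k2 = f(s_n + h, state_n + h·k1); state_{n+1} = state_n + (h/2)·(k1 + k2).
0.000000: (-0.900000, 0.680000)
  k1 = (-0.300960, -1.407600)
  predictor → (-0.999317, 0.215492)
  k2 = (-0.877275, -0.476031)
  → (-1.094409, 0.369201)
(x_1(0.33), x_2(0.33)) ≈ (-1.0944, 0.3692)

-1.0944, 0.3692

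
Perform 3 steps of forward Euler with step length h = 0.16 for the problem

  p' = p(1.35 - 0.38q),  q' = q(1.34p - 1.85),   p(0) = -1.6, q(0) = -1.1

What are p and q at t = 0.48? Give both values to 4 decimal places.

-3.1116, -0.0166

Euler on (p,q): p_{n+1} = p_n + h·p', q_{n+1} = q_n + h·q'.
0.000000: (-1.600000, -1.100000); f=(-2.828800, 4.393400) → (-2.052608, -0.397056)
0.160000: (-2.052608, -0.397056); f=(-3.080721, 1.826654) → (-2.545523, -0.104791)
0.320000: (-2.545523, -0.104791); f=(-3.537821, 0.551307) → (-3.111575, -0.016582)
(p(0.48), q(0.48)) ≈ (-3.1116, -0.0166)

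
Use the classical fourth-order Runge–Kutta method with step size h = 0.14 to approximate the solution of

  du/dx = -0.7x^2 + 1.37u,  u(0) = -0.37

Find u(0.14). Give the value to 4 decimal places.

-0.4489

RK4: k1 = f(x_n, u_n); k2 = f(x_n + h/2, u_n + (h/2)·k1); k3 = f(x_n + h/2, u_n + (h/2)·k2); k4 = f(x_n + h, u_n + h·k3); u_{n+1} = u_n + (h/6)·(k1 + 2k2 + 2k3 + k4).
x=0.000000, u=-0.370000:
  k1 = f(0.000000, -0.370000) = -0.506900
  k2 = f(0.070000, -0.405483) = -0.558942
  k3 = f(0.070000, -0.409126) = -0.563933
  k4 = f(0.140000, -0.448951) = -0.628782
  u ← -0.370000 + (0.14/6)·(k1 + 2k2 + 2k3 + k4) = -0.448900
u(0.14) ≈ -0.4489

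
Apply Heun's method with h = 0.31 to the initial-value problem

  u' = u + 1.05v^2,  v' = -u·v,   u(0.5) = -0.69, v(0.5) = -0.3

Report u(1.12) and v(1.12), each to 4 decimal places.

Heun on (u,v): k1 = f(t_n, state_n); k2 = f(t_n + h, state_n + h·k1); state_{n+1} = state_n + (h/2)·(k1 + k2).
0.500000: (-0.690000, -0.300000)
  k1 = (-0.595500, -0.207000)
  predictor → (-0.874605, -0.364170)
  k2 = (-0.735354, -0.318505)
  → (-0.896282, -0.381453)
0.810000: (-0.896282, -0.381453)
  k1 = (-0.743500, -0.341890)
  predictor → (-1.126768, -0.487439)
  k2 = (-0.877291, -0.549231)
  → (-1.147505, -0.519577)
(u(1.12), v(1.12)) ≈ (-1.1475, -0.5196)

-1.1475, -0.5196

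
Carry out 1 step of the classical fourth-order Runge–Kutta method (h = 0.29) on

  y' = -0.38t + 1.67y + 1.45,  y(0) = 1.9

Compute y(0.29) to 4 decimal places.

3.6052

RK4: k1 = f(t_n, y_n); k2 = f(t_n + h/2, y_n + (h/2)·k1); k3 = f(t_n + h/2, y_n + (h/2)·k2); k4 = f(t_n + h, y_n + h·k3); y_{n+1} = y_n + (h/6)·(k1 + 2k2 + 2k3 + k4).
t=0.000000, y=1.900000:
  k1 = f(0.000000, 1.900000) = 4.623000
  k2 = f(0.145000, 2.570335) = 5.687359
  k3 = f(0.145000, 2.724667) = 5.945094
  k4 = f(0.290000, 3.624077) = 7.392009
  y ← 1.900000 + (0.29/6)·(k1 + 2k2 + 2k3 + k4) = 3.605196
y(0.29) ≈ 3.6052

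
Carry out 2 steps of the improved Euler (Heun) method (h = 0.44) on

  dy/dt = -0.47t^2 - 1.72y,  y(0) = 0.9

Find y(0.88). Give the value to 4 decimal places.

Heun: k1 = f(t_n, y_n); k2 = f(t_n + h, y_n + h·k1); y_{n+1} = y_n + (h/2)·(k1 + k2).
t=0.000000, y=0.900000:
  k1 = f(0.000000, 0.900000) = -1.548000
  k2 = f(0.440000, 0.218880) = -0.467466
  y ← 0.900000 + (0.44/2)·(-1.548000 + (-0.467466)) = 0.456598
t=0.440000, y=0.456598:
  k1 = f(0.440000, 0.456598) = -0.876340
  k2 = f(0.880000, 0.071008) = -0.486102
  y ← 0.456598 + (0.44/2)·(-0.876340 + (-0.486102)) = 0.156860
y(0.88) ≈ 0.1569

0.1569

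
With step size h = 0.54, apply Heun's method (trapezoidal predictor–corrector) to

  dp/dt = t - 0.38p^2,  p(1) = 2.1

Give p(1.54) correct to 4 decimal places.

2.0245

Heun: k1 = f(t_n, p_n); k2 = f(t_n + h, p_n + h·k1); p_{n+1} = p_n + (h/2)·(k1 + k2).
t=1.000000, p=2.100000:
  k1 = f(1.000000, 2.100000) = -0.675800
  k2 = f(1.540000, 1.735068) = 0.396025
  p ← 2.100000 + (0.54/2)·(-0.675800 + 0.396025) = 2.024461
p(1.54) ≈ 2.0245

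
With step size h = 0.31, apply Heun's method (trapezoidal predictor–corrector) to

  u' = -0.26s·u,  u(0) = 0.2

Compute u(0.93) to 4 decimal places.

0.1787

Heun: k1 = f(s_n, u_n); k2 = f(s_n + h, u_n + h·k1); u_{n+1} = u_n + (h/2)·(k1 + k2).
s=0.000000, u=0.200000:
  k1 = f(0.000000, 0.200000) = 0.000000
  k2 = f(0.310000, 0.200000) = -0.016120
  u ← 0.200000 + (0.31/2)·(0.000000 + (-0.016120)) = 0.197501
s=0.310000, u=0.197501:
  k1 = f(0.310000, 0.197501) = -0.015919
  k2 = f(0.620000, 0.192567) = -0.031042
  u ← 0.197501 + (0.31/2)·(-0.015919 + (-0.031042)) = 0.190223
s=0.620000, u=0.190223:
  k1 = f(0.620000, 0.190223) = -0.030664
  k2 = f(0.930000, 0.180717) = -0.043697
  u ← 0.190223 + (0.31/2)·(-0.030664 + (-0.043697)) = 0.178697
u(0.93) ≈ 0.1787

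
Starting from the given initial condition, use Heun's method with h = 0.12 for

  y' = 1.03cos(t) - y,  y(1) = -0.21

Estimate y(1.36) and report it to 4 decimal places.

-0.0329

Heun: k1 = f(t_n, y_n); k2 = f(t_n + h, y_n + h·k1); y_{n+1} = y_n + (h/2)·(k1 + k2).
t=1.000000, y=-0.210000:
  k1 = f(1.000000, -0.210000) = 0.766511
  k2 = f(1.120000, -0.118019) = 0.566772
  y ← -0.210000 + (0.12/2)·(0.766511 + 0.566772) = -0.130003
t=1.120000, y=-0.130003:
  k1 = f(1.120000, -0.130003) = 0.578756
  k2 = f(1.240000, -0.060552) = 0.395092
  y ← -0.130003 + (0.12/2)·(0.578756 + 0.395092) = -0.071572
t=1.240000, y=-0.071572:
  k1 = f(1.240000, -0.071572) = 0.406112
  k2 = f(1.360000, -0.022839) = 0.238354
  y ← -0.071572 + (0.12/2)·(0.406112 + 0.238354) = -0.032904
y(1.36) ≈ -0.0329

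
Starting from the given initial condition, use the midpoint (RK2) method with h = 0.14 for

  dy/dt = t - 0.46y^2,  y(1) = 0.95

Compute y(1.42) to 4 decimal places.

Midpoint: k1 = f(t_n, y_n); k2 = f(t_n + h/2, y_n + (h/2)·k1); y_{n+1} = y_n + h·k2.
t=1.000000, y=0.950000:
  k1 = f(1.000000, 0.950000) = 0.584850
  k2 = f(1.070000, 0.990939) = 0.618298
  y ← 0.950000 + 0.14·0.618298 = 1.036562
t=1.140000, y=1.036562:
  k1 = f(1.140000, 1.036562) = 0.645748
  k2 = f(1.210000, 1.081764) = 0.671702
  y ← 1.036562 + 0.14·0.671702 = 1.130600
t=1.280000, y=1.130600:
  k1 = f(1.280000, 1.130600) = 0.692002
  k2 = f(1.350000, 1.179040) = 0.710538
  y ← 1.130600 + 0.14·0.710538 = 1.230075
y(1.42) ≈ 1.2301

1.2301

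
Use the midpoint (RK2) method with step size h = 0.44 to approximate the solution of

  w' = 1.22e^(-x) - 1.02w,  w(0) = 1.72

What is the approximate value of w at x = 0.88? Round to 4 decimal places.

1.1332

Midpoint: k1 = f(x_n, w_n); k2 = f(x_n + h/2, w_n + (h/2)·k1); w_{n+1} = w_n + h·k2.
x=0.000000, w=1.720000:
  k1 = f(0.000000, 1.720000) = -0.534400
  k2 = f(0.220000, 1.602432) = -0.655408
  w ← 1.720000 + 0.44·(-0.655408) = 1.431621
x=0.440000, w=1.431621:
  k1 = f(0.440000, 1.431621) = -0.674529
  k2 = f(0.660000, 1.283224) = -0.678330
  w ← 1.431621 + 0.44·(-0.678330) = 1.133155
w(0.88) ≈ 1.1332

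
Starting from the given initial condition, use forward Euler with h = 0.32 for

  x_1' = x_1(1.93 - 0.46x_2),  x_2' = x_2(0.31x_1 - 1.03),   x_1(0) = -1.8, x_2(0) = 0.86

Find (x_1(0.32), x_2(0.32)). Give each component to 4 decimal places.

Euler on (x_1,x_2): x_1_{n+1} = x_1_n + h·x_1', x_2_{n+1} = x_2_n + h·x_2'.
0.000000: (-1.800000, 0.860000); f=(-2.761920, -1.365680) → (-2.683814, 0.422982)
(x_1(0.32), x_2(0.32)) ≈ (-2.6838, 0.4230)

-2.6838, 0.4230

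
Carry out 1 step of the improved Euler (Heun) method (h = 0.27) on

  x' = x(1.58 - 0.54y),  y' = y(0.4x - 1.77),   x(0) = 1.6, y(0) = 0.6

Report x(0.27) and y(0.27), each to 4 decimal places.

2.2632, 0.4571

Heun on (x,y): k1 = f(t_n, state_n); k2 = f(t_n + h, state_n + h·k1); state_{n+1} = state_n + (h/2)·(k1 + k2).
0.000000: (1.600000, 0.600000)
  k1 = (2.009600, -0.678000)
  predictor → (2.142592, 0.416940)
  k2 = (2.902896, -0.380651)
  → (2.263187, 0.457082)
(x(0.27), y(0.27)) ≈ (2.2632, 0.4571)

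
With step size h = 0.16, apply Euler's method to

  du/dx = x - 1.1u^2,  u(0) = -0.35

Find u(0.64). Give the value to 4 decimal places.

-0.2871

Euler: u_{n+1} = u_n + h·f(x_n, u_n).
x=0.000000, u=-0.350000: f=-0.134750 → u ← -0.350000 + 0.16·(-0.134750) = -0.371560
x=0.160000, u=-0.371560: f=0.008137 → u ← -0.371560 + 0.16·0.008137 = -0.370258
x=0.320000, u=-0.370258: f=0.169200 → u ← -0.370258 + 0.16·0.169200 = -0.343186
x=0.480000, u=-0.343186: f=0.350446 → u ← -0.343186 + 0.16·0.350446 = -0.287115
u(0.64) ≈ -0.2871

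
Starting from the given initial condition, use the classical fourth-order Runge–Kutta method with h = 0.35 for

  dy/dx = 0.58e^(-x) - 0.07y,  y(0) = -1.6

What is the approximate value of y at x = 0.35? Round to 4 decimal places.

RK4: k1 = f(x_n, y_n); k2 = f(x_n + h/2, y_n + (h/2)·k1); k3 = f(x_n + h/2, y_n + (h/2)·k2); k4 = f(x_n + h, y_n + h·k3); y_{n+1} = y_n + (h/6)·(k1 + 2k2 + 2k3 + k4).
x=0.000000, y=-1.600000:
  k1 = f(0.000000, -1.600000) = 0.692000
  k2 = f(0.175000, -1.478900) = 0.590408
  k3 = f(0.175000, -1.496679) = 0.591653
  k4 = f(0.350000, -1.392922) = 0.506224
  y ← -1.600000 + (0.35/6)·(k1 + 2k2 + 2k3 + k4) = -1.392197
y(0.35) ≈ -1.3922

-1.3922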